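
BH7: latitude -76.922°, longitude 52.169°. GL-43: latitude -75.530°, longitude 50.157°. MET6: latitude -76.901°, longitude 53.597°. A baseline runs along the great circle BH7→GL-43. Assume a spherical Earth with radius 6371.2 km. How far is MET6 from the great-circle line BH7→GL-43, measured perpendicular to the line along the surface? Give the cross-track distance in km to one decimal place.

34.5 km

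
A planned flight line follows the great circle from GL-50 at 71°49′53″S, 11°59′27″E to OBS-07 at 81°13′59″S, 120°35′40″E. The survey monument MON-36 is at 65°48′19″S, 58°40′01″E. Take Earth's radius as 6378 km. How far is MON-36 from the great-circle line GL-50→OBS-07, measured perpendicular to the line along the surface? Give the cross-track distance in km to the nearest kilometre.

1741 km

GL-50: φ = -71.83139°, λ = +11.99083°
OBS-07: φ = -81.23306°, λ = +120.59444°
MON-36: φ = -65.80528°, λ = +58.66694°
δ₁₃ = central angle GL-50→MON-36 = 0.303279 rad  (haversine)
θ₁₃ = bearing GL-50→MON-36 = 93.310°,  θ₁₂ = bearing GL-50→OBS-07 = 157.823°
dₓₜ = R·arcsin(sin δ₁₃ · sin(θ₁₃ − θ₁₂)) = 6378·arcsin(0.29865·sin(-64.513°)) = -1740.959 km
|dₓₜ| = 1740.959 km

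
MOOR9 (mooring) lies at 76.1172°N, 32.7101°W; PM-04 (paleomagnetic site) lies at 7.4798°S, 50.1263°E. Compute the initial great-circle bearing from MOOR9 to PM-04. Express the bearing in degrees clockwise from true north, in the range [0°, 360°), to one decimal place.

Δλ = 82.8364°
y = sin Δλ · cos φ₂ = 0.983751
x = cos φ₁ sin φ₂ − sin φ₁ cos φ₂ cos Δλ = -0.151264
θ = atan2(y, x) = 98.7415° → 98.7415° (mod 360°)

98.7°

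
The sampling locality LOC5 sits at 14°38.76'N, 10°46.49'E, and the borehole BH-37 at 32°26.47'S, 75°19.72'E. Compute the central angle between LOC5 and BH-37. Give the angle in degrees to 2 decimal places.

LOC5: φ = +14.64600°, λ = +10.77483°
BH-37: φ = -32.44117°, λ = +75.32867°
Δφ = -47.0872°,  Δλ = 64.5538°
a = sin²(Δφ/2) + cos φ₁ cos φ₂ sin²(Δλ/2) = 0.392403
c = 2·arcsin(√a) = 1.353907 rad = 77.5731°

77.57°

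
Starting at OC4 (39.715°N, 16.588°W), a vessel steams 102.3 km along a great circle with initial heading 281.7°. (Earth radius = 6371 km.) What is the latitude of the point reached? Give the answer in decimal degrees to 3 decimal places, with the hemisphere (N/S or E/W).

δ = d/R = 102.3/6371 = 0.016057 rad
φ₂ = arcsin(sin φ₁ cos δ + cos φ₁ sin δ cos θ)
   = arcsin(0.63897·0.99987 + 0.76923·0.01606·0.20279) = 39.89566°
λ₂ = λ₁ + atan2(sin θ sin δ cos φ₁, cos δ − sin φ₁ sin φ₂) = -17.76227°

39.896°N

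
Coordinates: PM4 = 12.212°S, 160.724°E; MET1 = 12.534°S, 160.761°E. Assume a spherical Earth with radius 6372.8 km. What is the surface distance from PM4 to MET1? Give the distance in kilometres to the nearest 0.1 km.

Δφ = -0.3220°,  Δλ = 0.0370°
a = sin²(Δφ/2) + cos φ₁ cos φ₂ sin²(Δλ/2) = 0.000008
c = 2·arcsin(√a) = 0.005655 rad = 0.3240°
d = R·c = 6372.8 × 0.005655 = 36.0 km

36.0 km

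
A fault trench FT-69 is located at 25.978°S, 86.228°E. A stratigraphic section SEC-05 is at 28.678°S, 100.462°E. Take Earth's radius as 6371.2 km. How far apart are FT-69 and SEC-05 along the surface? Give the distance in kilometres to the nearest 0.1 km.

Δφ = -2.7000°,  Δλ = 14.2340°
a = sin²(Δφ/2) + cos φ₁ cos φ₂ sin²(Δλ/2) = 0.012662
c = 2·arcsin(√a) = 0.225525 rad = 12.9216°
d = R·c = 6371.2 × 0.225525 = 1436.9 km

1436.9 km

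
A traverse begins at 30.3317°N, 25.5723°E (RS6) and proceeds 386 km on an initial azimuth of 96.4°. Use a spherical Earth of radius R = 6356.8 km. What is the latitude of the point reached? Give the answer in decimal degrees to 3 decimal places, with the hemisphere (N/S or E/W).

δ = d/R = 386/6356.8 = 0.060722 rad
φ₂ = arcsin(sin φ₁ cos δ + cos φ₁ sin δ cos θ)
   = arcsin(0.50501·0.99816 + 0.86312·0.06069·-0.11147) = 29.88336°
λ₂ = λ₁ + atan2(sin θ sin δ cos φ₁, cos δ − sin φ₁ sin φ₂) = 29.56072°

29.883°N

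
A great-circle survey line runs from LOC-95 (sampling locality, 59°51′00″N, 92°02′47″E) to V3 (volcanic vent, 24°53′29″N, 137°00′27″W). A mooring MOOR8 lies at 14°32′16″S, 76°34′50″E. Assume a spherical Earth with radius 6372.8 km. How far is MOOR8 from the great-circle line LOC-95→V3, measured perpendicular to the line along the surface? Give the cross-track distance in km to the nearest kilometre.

2995 km

LOC-95: φ = +59.85000°, λ = +92.04639°
V3: φ = +24.89139°, λ = -137.00750°
MOOR8: φ = -14.53778°, λ = +76.58056°
δ₁₃ = central angle LOC-95→MOOR8 = 1.316546 rad  (haversine)
θ₁₃ = bearing LOC-95→MOOR8 = 195.468°,  θ₁₂ = bearing LOC-95→V3 = 43.364°
dₓₜ = R·arcsin(sin δ₁₃ · sin(θ₁₃ − θ₁₂)) = 6372.8·arcsin(0.96785·sin(152.104°)) = 2994.796 km
|dₓₜ| = 2994.796 km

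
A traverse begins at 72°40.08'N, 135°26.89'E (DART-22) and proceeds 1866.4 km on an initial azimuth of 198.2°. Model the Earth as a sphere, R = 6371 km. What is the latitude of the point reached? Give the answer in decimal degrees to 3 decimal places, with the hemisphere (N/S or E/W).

56.325°N

DART-22: φ = +72.66800°, λ = +135.44817°
δ = d/R = 1866.4/6371 = 0.292952 rad
φ₂ = arcsin(sin φ₁ cos δ + cos φ₁ sin δ cos θ)
   = arcsin(0.95459·0.95740 + 0.29791·0.28878·-0.94997) = 56.32524°
λ₂ = λ₁ + atan2(sin θ sin δ cos φ₁, cos δ − sin φ₁ sin φ₂) = 126.08634°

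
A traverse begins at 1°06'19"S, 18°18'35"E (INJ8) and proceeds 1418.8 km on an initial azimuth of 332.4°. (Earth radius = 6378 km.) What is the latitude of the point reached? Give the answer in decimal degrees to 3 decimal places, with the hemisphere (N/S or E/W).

10.176°N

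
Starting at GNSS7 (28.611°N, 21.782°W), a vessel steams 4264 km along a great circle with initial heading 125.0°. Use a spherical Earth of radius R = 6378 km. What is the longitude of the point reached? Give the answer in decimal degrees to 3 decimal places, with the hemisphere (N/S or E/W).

δ = d/R = 4264/6378 = 0.668548 rad
φ₂ = arcsin(sin φ₁ cos δ + cos φ₁ sin δ cos θ)
   = arcsin(0.47886·0.78472 + 0.87789·0.61985·-0.57358) = 3.64969°
λ₂ = λ₁ + atan2(sin θ sin δ cos φ₁, cos δ − sin φ₁ sin φ₂) = 8.80067°

8.801°E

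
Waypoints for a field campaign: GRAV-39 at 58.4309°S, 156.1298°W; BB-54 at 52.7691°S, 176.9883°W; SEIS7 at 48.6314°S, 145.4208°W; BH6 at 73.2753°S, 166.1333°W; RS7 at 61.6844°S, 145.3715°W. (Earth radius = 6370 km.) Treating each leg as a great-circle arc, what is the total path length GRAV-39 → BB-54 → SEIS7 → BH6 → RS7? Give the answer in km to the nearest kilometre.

GRAV-39→BB-54: c = 0.226926 rad, d = 1445.52 km
BB-54→SEIS7: c = 0.353337 rad, d = 2250.76 km
SEIS7→BH6: c = 0.458710 rad, d = 2921.98 km
BH6→RS7: c = 0.242489 rad, d = 1544.66 km
Total = 1445.52 + 2250.76 + 2921.98 + 1544.66 = 8162.91 km

8163 km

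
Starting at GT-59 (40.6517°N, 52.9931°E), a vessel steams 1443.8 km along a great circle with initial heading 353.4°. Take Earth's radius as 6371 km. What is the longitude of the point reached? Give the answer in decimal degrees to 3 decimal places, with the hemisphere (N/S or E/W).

50.503°E

δ = d/R = 1443.8/6371 = 0.226621 rad
φ₂ = arcsin(sin φ₁ cos δ + cos φ₁ sin δ cos θ)
   = arcsin(0.65146·0.97443 + 0.75868·0.22469·0.99337) = 53.52708°
λ₂ = λ₁ + atan2(sin θ sin δ cos φ₁, cos δ − sin φ₁ sin φ₂) = 50.50318°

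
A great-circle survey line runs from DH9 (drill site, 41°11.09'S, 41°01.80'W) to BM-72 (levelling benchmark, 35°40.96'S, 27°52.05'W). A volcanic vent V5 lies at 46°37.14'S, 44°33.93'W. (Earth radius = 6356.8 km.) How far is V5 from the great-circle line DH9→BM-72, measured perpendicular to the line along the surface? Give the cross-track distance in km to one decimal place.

DH9: φ = -41.18483°, λ = -41.03000°
BM-72: φ = -35.68267°, λ = -27.86750°
V5: φ = -46.61900°, λ = -44.56550°
δ₁₃ = central angle DH9→V5 = 0.104720 rad  (haversine)
θ₁₃ = bearing DH9→V5 = 203.904°,  θ₁₂ = bearing DH9→BM-72 = 66.134°
dₓₜ = R·arcsin(sin δ₁₃ · sin(θ₁₃ − θ₁₂)) = 6356.8·arcsin(0.10453·sin(137.770°)) = 446.965 km
|dₓₜ| = 446.965 km

447.0 km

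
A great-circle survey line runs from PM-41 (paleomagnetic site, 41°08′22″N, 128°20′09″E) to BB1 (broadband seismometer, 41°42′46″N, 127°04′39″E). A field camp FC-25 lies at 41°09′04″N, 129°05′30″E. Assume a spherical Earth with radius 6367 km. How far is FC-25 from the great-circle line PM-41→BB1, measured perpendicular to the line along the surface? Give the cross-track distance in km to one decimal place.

34.6 km

PM-41: φ = +41.13944°, λ = +128.33583°
BB1: φ = +41.71278°, λ = +127.07750°
FC-25: φ = +41.15111°, λ = +129.09167°
δ₁₃ = central angle PM-41→FC-25 = 0.009936 rad  (haversine)
θ₁₃ = bearing PM-41→FC-25 = 88.577°,  θ₁₂ = bearing PM-41→BB1 = 301.701°
dₓₜ = R·arcsin(sin δ₁₃ · sin(θ₁₃ − θ₁₂)) = 6367·arcsin(0.00994·sin(-213.123°)) = 34.569 km
|dₓₜ| = 34.569 km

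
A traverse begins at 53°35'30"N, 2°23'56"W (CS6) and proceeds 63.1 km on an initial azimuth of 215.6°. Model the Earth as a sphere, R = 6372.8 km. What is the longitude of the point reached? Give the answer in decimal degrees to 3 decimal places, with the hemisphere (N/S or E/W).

CS6: φ = +53.59167°, λ = -2.39889°
δ = d/R = 63.1/6372.8 = 0.009901 rad
φ₂ = arcsin(sin φ₁ cos δ + cos φ₁ sin δ cos θ)
   = arcsin(0.80481·0.99995 + 0.59354·0.00990·-0.81310) = 53.12911°
λ₂ = λ₁ + atan2(sin θ sin δ cos φ₁, cos δ − sin φ₁ sin φ₂) = -2.94928°

2.949°W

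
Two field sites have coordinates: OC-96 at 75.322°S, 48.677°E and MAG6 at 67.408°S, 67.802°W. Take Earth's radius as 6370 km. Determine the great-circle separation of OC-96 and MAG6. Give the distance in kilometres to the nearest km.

Δφ = 7.9140°,  Δλ = -116.4790°
a = sin²(Δφ/2) + cos φ₁ cos φ₂ sin²(Δλ/2) = 0.075134
c = 2·arcsin(√a) = 0.555321 rad = 31.8176°
d = R·c = 6370 × 0.555321 = 3537.4 km

3537 km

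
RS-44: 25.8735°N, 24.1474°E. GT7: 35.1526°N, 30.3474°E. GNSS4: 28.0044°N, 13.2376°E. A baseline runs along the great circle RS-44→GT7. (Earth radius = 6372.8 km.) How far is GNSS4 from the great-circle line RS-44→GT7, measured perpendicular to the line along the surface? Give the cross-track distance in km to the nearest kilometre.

δ₁₃ = central angle RS-44→GNSS4 = 0.173708 rad  (haversine)
θ₁₃ = bearing RS-44→GNSS4 = 284.799°,  θ₁₂ = bearing RS-44→GT7 = 28.397°
dₓₜ = R·arcsin(sin δ₁₃ · sin(θ₁₃ − θ₁₂)) = 6372.8·arcsin(0.17284·sin(256.401°)) = -1075.672 km
|dₓₜ| = 1075.672 km

1076 km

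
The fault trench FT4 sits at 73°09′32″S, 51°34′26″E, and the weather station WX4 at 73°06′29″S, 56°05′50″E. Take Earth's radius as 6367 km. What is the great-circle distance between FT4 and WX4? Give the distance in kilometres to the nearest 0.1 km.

145.9 km

FT4: φ = -73.15889°, λ = +51.57389°
WX4: φ = -73.10806°, λ = +56.09722°
Δφ = 0.0508°,  Δλ = 4.5233°
a = sin²(Δφ/2) + cos φ₁ cos φ₂ sin²(Δλ/2) = 0.000131
c = 2·arcsin(√a) = 0.022918 rad = 1.3131°
d = R·c = 6367 × 0.022918 = 145.9 km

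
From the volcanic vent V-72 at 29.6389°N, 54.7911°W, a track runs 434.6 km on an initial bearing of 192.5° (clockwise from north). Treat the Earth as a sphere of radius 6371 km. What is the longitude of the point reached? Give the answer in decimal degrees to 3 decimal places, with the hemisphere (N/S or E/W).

δ = d/R = 434.6/6371 = 0.068215 rad
φ₂ = arcsin(sin φ₁ cos δ + cos φ₁ sin δ cos θ)
   = arcsin(0.49453·0.99767 + 0.86916·0.06816·-0.97630) = 25.81980°
λ₂ = λ₁ + atan2(sin θ sin δ cos φ₁, cos δ − sin φ₁ sin φ₂) = -55.73018°

55.730°W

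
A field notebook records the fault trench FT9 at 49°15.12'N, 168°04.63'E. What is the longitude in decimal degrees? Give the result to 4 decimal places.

168° + 4.63′/60 = 168 + 0.07717 = 168.0772°

168.0772°E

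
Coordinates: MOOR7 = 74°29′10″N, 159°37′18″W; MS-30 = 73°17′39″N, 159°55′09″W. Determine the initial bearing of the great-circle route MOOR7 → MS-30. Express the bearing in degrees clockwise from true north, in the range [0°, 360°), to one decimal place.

184.1°

MOOR7: φ = +74.48611°, λ = -159.62167°
MS-30: φ = +73.29417°, λ = -159.91917°
Δλ = -0.2975°
y = sin Δλ · cos φ₂ = -0.001493
x = cos φ₁ sin φ₂ − sin φ₁ cos φ₂ cos Δλ = -0.020798
θ = atan2(y, x) = -175.8952° → 184.1048° (mod 360°)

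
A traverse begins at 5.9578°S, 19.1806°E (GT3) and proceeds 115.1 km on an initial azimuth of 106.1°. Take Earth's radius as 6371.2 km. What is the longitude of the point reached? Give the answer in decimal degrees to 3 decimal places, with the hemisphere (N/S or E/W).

20.181°E

δ = d/R = 115.1/6371.2 = 0.018066 rad
φ₂ = arcsin(sin φ₁ cos δ + cos φ₁ sin δ cos θ)
   = arcsin(-0.10380·0.99984 + 0.99460·0.01806·-0.27731) = -6.24393°
λ₂ = λ₁ + atan2(sin θ sin δ cos φ₁, cos δ − sin φ₁ sin φ₂) = 20.18102°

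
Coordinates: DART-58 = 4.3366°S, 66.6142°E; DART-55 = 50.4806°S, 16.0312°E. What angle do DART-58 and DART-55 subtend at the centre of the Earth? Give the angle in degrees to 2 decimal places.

62.53°

Δφ = -46.1440°,  Δλ = -50.5830°
a = sin²(Δφ/2) + cos φ₁ cos φ₂ sin²(Δλ/2) = 0.269388
c = 2·arcsin(√a) = 1.091422 rad = 62.5339°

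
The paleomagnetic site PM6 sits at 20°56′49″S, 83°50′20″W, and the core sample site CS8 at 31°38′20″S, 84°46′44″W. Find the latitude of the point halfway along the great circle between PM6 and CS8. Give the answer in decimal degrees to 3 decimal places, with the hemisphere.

26.294°S

PM6: φ = -20.94694°, λ = -83.83889°
CS8: φ = -31.63889°, λ = -84.77889°
Bx = cos φ₂ cos Δλ = 0.851257,  By = cos φ₂ sin Δλ = -0.013967
φₘ = atan2(sin φ₁ + sin φ₂, √((cos φ₁ + Bx)² + By²)) = -26.29368°
λₘ = λ₁ + atan2(By, cos φ₁ + Bx) = -84.28716°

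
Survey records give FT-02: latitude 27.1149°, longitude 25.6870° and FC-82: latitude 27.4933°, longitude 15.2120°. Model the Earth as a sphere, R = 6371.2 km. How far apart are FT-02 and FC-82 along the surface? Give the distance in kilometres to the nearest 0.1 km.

1035.6 km

Δφ = 0.3784°,  Δλ = -10.4750°
a = sin²(Δφ/2) + cos φ₁ cos φ₂ sin²(Δλ/2) = 0.006590
c = 2·arcsin(√a) = 0.162540 rad = 9.3128°
d = R·c = 6371.2 × 0.162540 = 1035.6 km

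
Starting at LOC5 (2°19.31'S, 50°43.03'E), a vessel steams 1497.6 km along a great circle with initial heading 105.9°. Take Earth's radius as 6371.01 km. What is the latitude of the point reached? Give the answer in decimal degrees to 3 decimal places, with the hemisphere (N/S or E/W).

LOC5: φ = -2.32183°, λ = +50.71717°
δ = d/R = 1497.6/6371.01 = 0.235065 rad
φ₂ = arcsin(sin φ₁ cos δ + cos φ₁ sin δ cos θ)
   = arcsin(-0.04051·0.97250 + 0.99918·0.23291·-0.27396) = -5.92075°
λ₂ = λ₁ + atan2(sin θ sin δ cos φ₁, cos δ − sin φ₁ sin φ₂) = 63.73161°

5.921°S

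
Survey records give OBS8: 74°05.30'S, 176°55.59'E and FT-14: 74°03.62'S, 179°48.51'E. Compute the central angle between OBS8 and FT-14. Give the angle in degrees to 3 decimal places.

0.791°

OBS8: φ = -74.08833°, λ = +176.92650°
FT-14: φ = -74.06033°, λ = +179.80850°
Δφ = 0.0280°,  Δλ = 2.8820°
a = sin²(Δφ/2) + cos φ₁ cos φ₂ sin²(Δλ/2) = 0.000048
c = 2·arcsin(√a) = 0.013809 rad = 0.7912°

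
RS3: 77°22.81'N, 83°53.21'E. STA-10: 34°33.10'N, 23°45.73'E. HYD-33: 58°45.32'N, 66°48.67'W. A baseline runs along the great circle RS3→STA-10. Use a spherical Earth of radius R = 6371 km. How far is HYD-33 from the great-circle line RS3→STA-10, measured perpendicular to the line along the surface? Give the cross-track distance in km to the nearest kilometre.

RS3: φ = +77.38017°, λ = +83.88683°
STA-10: φ = +34.55167°, λ = +23.76217°
HYD-33: φ = +58.75533°, λ = -66.81117°
δ₁₃ = central angle RS3→HYD-33 = 0.744421 rad  (haversine)
θ₁₃ = bearing RS3→HYD-33 = 337.996°,  θ₁₂ = bearing RS3→STA-10 = 248.840°
dₓₜ = R·arcsin(sin δ₁₃ · sin(θ₁₃ − θ₁₂)) = 6371·arcsin(0.67755·sin(89.156°)) = 4742.070 km
|dₓₜ| = 4742.070 km

4742 km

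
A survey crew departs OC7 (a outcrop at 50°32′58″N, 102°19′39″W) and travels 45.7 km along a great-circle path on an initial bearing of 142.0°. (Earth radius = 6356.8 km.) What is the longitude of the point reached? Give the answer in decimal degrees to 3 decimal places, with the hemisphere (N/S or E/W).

OC7: φ = +50.54944°, λ = -102.32750°
δ = d/R = 45.7/6356.8 = 0.007189 rad
φ₂ = arcsin(sin φ₁ cos δ + cos φ₁ sin δ cos θ)
   = arcsin(0.77217·0.99997 + 0.63541·0.00719·-0.78801) = 50.22418°
λ₂ = λ₁ + atan2(sin θ sin δ cos φ₁, cos δ − sin φ₁ sin φ₂) = -101.93112°

101.931°W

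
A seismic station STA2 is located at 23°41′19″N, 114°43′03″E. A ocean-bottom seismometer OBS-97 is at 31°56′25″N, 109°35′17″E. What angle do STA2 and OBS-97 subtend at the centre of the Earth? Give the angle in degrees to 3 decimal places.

STA2: φ = +23.68861°, λ = +114.71750°
OBS-97: φ = +31.94028°, λ = +109.58806°
Δφ = 8.2517°,  Δλ = -5.1294°
a = sin²(Δφ/2) + cos φ₁ cos φ₂ sin²(Δλ/2) = 0.006732
c = 2·arcsin(√a) = 0.164288 rad = 9.4130°

9.413°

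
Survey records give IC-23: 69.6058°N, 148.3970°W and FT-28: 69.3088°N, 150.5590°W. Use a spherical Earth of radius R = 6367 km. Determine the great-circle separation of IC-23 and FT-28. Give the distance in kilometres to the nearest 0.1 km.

90.5 km

Δφ = -0.2970°,  Δλ = -2.1620°
a = sin²(Δφ/2) + cos φ₁ cos φ₂ sin²(Δλ/2) = 0.000051
c = 2·arcsin(√a) = 0.014219 rad = 0.8147°
d = R·c = 6367 × 0.014219 = 90.5 km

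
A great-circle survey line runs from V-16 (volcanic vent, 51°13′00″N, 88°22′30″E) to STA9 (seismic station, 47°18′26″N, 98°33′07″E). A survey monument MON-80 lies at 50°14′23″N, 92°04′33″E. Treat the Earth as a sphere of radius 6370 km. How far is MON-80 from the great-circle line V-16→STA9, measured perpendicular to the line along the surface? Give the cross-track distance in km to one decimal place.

26.3 km

V-16: φ = +51.21667°, λ = +88.37500°
STA9: φ = +47.30722°, λ = +98.55194°
MON-80: φ = +50.23972°, λ = +92.07583°
δ₁₃ = central angle V-16→MON-80 = 0.044293 rad  (haversine)
θ₁₃ = bearing V-16→MON-80 = 111.197°,  θ₁₂ = bearing V-16→STA9 = 116.550°
dₓₜ = R·arcsin(sin δ₁₃ · sin(θ₁₃ − θ₁₂)) = 6370·arcsin(0.04428·sin(-5.352°)) = -26.310 km
|dₓₜ| = 26.310 km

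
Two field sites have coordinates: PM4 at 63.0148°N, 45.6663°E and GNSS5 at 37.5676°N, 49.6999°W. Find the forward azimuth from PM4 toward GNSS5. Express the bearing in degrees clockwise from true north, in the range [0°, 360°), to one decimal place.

Δλ = -95.3662°
y = sin Δλ · cos φ₂ = -0.789161
x = cos φ₁ sin φ₂ − sin φ₁ cos φ₂ cos Δλ = 0.342714
θ = atan2(y, x) = -66.5259° → 293.4741° (mod 360°)

293.5°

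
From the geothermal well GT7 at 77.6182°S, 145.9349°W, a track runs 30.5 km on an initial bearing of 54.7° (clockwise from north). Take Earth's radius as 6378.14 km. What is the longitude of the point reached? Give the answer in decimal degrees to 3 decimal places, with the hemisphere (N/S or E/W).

144.905°W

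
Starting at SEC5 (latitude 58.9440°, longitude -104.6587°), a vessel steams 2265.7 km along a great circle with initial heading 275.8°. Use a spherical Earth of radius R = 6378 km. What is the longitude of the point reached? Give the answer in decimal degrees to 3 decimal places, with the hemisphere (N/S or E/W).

142.000°W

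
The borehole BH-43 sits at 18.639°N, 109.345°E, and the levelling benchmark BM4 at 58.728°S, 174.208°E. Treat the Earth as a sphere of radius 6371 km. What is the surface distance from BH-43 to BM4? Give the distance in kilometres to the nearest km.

Δφ = -77.3670°,  Δλ = 64.8630°
a = sin²(Δφ/2) + cos φ₁ cos φ₂ sin²(Δλ/2) = 0.532115
c = 2·arcsin(√a) = 1.635070 rad = 93.6826°
d = R·c = 6371 × 1.635070 = 10417.0 km

10417 km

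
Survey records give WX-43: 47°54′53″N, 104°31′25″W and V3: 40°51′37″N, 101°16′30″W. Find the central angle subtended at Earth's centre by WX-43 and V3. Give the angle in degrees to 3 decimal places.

7.425°

WX-43: φ = +47.91472°, λ = -104.52361°
V3: φ = +40.86028°, λ = -101.27500°
Δφ = -7.0544°,  Δλ = 3.2486°
a = sin²(Δφ/2) + cos φ₁ cos φ₂ sin²(Δλ/2) = 0.004192
c = 2·arcsin(√a) = 0.129587 rad = 7.4248°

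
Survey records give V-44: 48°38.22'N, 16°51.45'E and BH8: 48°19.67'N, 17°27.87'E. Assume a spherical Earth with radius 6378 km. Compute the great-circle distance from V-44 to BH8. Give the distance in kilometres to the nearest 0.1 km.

V-44: φ = +48.63700°, λ = +16.85750°
BH8: φ = +48.32783°, λ = +17.46450°
Δφ = -0.3092°,  Δλ = 0.6070°
a = sin²(Δφ/2) + cos φ₁ cos φ₂ sin²(Δλ/2) = 0.000020
c = 2·arcsin(√a) = 0.008856 rad = 0.5074°
d = R·c = 6378 × 0.008856 = 56.5 km

56.5 km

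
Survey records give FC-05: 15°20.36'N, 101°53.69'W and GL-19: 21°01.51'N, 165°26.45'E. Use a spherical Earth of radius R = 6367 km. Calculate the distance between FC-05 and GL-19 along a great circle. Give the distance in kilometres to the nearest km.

9663 km

FC-05: φ = +15.33933°, λ = -101.89483°
GL-19: φ = +21.02517°, λ = +165.44083°
Δφ = 5.6858°,  Δλ = -92.6643°
a = sin²(Δφ/2) + cos φ₁ cos φ₂ sin²(Δλ/2) = 0.473467
c = 2·arcsin(√a) = 1.517706 rad = 86.9582°
d = R·c = 6367 × 1.517706 = 9663.2 km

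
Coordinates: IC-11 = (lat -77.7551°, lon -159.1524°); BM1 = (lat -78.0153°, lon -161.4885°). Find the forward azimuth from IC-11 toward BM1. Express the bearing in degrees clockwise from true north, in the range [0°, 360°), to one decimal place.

240.9°

Δλ = -2.3361°
y = sin Δλ · cos φ₂ = -0.008464
x = cos φ₁ sin φ₂ − sin φ₁ cos φ₂ cos Δλ = -0.004710
θ = atan2(y, x) = -119.0944° → 240.9056° (mod 360°)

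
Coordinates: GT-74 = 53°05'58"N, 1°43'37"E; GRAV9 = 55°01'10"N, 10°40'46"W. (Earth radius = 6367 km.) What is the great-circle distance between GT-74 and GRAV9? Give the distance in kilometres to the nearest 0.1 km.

GT-74: φ = +53.09944°, λ = +1.72694°
GRAV9: φ = +55.01944°, λ = -10.67944°
Δφ = 1.9200°,  Δλ = -12.4064°
a = sin²(Δφ/2) + cos φ₁ cos φ₂ sin²(Δλ/2) = 0.004300
c = 2·arcsin(√a) = 0.131240 rad = 7.5195°
d = R·c = 6367 × 0.131240 = 835.6 km

835.6 km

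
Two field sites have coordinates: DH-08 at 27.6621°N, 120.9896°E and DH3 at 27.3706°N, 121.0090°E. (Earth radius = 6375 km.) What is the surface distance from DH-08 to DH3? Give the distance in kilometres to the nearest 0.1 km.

Δφ = -0.2915°,  Δλ = 0.0194°
a = sin²(Δφ/2) + cos φ₁ cos φ₂ sin²(Δλ/2) = 0.000006
c = 2·arcsin(√a) = 0.005096 rad = 0.2920°
d = R·c = 6375 × 0.005096 = 32.5 km

32.5 km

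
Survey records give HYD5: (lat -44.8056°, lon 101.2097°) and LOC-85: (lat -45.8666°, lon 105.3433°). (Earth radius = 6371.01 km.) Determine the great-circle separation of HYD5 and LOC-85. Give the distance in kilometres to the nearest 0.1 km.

343.9 km

Δφ = -1.0610°,  Δλ = 4.1336°
a = sin²(Δφ/2) + cos φ₁ cos φ₂ sin²(Δλ/2) = 0.000728
c = 2·arcsin(√a) = 0.053981 rad = 3.0929°
d = R·c = 6371.01 × 0.053981 = 343.9 km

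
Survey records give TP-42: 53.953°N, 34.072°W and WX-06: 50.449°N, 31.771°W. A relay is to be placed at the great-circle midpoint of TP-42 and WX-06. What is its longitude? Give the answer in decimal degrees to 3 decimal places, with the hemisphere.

32.876°W

Bx = cos φ₂ cos Δλ = 0.636251,  By = cos φ₂ sin Δλ = 0.025566
φₘ = atan2(sin φ₁ + sin φ₂, √((cos φ₁ + Bx)² + By²)) = 52.20659°
λₘ = λ₁ + atan2(By, cos φ₁ + Bx) = -32.87612°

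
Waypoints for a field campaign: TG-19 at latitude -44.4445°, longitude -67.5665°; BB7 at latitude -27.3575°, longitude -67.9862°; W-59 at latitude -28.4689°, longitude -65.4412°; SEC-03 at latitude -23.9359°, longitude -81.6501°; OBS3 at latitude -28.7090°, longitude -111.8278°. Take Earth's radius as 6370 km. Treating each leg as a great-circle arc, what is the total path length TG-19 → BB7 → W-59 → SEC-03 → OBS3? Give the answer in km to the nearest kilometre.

6916 km

TG-19→BB7: c = 0.298282 rad, d = 1900.06 km
BB7→W-59: c = 0.043781 rad, d = 278.88 km
W-59→SEC-03: c = 0.265604 rad, d = 1691.90 km
SEC-03→OBS3: c = 0.478067 rad, d = 3045.29 km
Total = 1900.06 + 278.88 + 1691.90 + 3045.29 = 6916.13 km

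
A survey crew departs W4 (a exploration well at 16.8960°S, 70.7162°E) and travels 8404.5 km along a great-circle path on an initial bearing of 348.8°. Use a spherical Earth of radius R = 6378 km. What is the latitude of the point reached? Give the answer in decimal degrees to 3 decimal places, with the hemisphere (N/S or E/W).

δ = d/R = 8404.5/6378 = 1.317733 rad
φ₂ = arcsin(sin φ₁ cos δ + cos φ₁ sin δ cos θ)
   = arcsin(-0.29064·0.25037 + 0.95683·0.96815·0.98096) = 56.71485°
λ₂ = λ₁ + atan2(sin θ sin δ cos φ₁, cos δ − sin φ₁ sin φ₂) = 50.67784°

56.715°N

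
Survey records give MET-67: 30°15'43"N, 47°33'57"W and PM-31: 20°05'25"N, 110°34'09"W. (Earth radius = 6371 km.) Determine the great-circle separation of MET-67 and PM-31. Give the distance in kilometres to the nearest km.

6363 km

MET-67: φ = +30.26194°, λ = -47.56583°
PM-31: φ = +20.09028°, λ = -110.56917°
Δφ = -10.1717°,  Δλ = -63.0033°
a = sin²(Δφ/2) + cos φ₁ cos φ₂ sin²(Δλ/2) = 0.229334
c = 2·arcsin(√a) = 0.998776 rad = 57.2256°
d = R·c = 6371 × 0.998776 = 6363.2 km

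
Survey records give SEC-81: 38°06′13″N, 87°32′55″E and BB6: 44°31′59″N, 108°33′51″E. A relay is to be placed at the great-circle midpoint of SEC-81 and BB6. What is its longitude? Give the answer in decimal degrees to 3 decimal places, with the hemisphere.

97.532°E

SEC-81: φ = +38.10361°, λ = +87.54861°
BB6: φ = +44.53306°, λ = +108.56417°
Bx = cos φ₂ cos Δλ = 0.665430,  By = cos φ₂ sin Δλ = 0.255642
φₘ = atan2(sin φ₁ + sin φ₂, √((cos φ₁ + Bx)² + By²)) = 41.79814°
λₘ = λ₁ + atan2(By, cos φ₁ + Bx) = 97.53168°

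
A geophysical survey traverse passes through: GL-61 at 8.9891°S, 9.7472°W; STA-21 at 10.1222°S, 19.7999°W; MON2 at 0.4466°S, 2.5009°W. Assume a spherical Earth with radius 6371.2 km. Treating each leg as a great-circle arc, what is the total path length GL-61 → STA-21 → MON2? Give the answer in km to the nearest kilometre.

GL-61→STA-21: c = 0.174136 rad, d = 1109.45 km
STA-21→MON2: c = 0.344494 rad, d = 2194.84 km
Total = 1109.45 + 2194.84 = 3304.29 km

3304 km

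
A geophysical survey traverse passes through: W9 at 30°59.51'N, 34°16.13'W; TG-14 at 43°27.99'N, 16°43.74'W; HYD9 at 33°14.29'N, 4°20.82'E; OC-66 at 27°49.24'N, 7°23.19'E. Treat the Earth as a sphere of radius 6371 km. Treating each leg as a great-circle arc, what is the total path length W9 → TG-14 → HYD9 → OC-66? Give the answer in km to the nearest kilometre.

W9: φ = +30.99183°, λ = -34.26883°
TG-14: φ = +43.46650°, λ = -16.72900°
HYD9: φ = +33.23817°, λ = +4.34700°
OC-66: φ = +27.82067°, λ = +7.38650°
W9→TG-14: c = 0.325579 rad, d = 2074.26 km
TG-14→HYD9: c = 0.337759 rad, d = 2151.86 km
HYD9→OC-66: c = 0.105000 rad, d = 668.96 km
Total = 2074.26 + 2151.86 + 668.96 = 4895.08 km

4895 km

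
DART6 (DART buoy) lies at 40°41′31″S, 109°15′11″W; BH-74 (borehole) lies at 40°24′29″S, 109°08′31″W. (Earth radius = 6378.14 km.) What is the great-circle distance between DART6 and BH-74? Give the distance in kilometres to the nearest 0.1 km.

33.0 km

DART6: φ = -40.69194°, λ = -109.25306°
BH-74: φ = -40.40806°, λ = -109.14194°
Δφ = 0.2839°,  Δλ = 0.1111°
a = sin²(Δφ/2) + cos φ₁ cos φ₂ sin²(Δλ/2) = 0.000007
c = 2·arcsin(√a) = 0.005169 rad = 0.2962°
d = R·c = 6378.14 × 0.005169 = 33.0 km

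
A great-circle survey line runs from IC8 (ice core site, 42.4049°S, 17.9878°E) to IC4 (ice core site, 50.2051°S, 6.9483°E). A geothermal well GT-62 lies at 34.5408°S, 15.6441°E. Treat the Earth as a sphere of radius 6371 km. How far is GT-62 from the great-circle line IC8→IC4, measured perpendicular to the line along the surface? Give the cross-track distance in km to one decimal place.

728.6 km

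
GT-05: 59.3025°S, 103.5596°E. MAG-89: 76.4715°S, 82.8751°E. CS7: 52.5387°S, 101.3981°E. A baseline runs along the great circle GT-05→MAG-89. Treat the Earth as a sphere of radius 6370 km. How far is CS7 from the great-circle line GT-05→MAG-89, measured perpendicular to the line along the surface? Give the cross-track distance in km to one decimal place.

335.0 km

δ₁₃ = central angle GT-05→CS7 = 0.119912 rad  (haversine)
θ₁₃ = bearing GT-05→CS7 = 348.944°,  θ₁₂ = bearing GT-05→MAG-89 = 195.010°
dₓₜ = R·arcsin(sin δ₁₃ · sin(θ₁₃ − θ₁₂)) = 6370·arcsin(0.11962·sin(153.934°)) = 334.986 km
|dₓₜ| = 334.986 km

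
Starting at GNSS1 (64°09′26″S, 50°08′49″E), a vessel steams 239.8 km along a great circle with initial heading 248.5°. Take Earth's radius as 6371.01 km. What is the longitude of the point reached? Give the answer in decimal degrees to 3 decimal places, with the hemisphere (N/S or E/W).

GNSS1: φ = -64.15722°, λ = +50.14694°
δ = d/R = 239.8/6371.01 = 0.037639 rad
φ₂ = arcsin(sin φ₁ cos δ + cos φ₁ sin δ cos θ)
   = arcsin(-0.89999·0.99929 + 0.43590·0.03763·-0.36650) = -64.87288°
λ₂ = λ₁ + atan2(sin θ sin δ cos φ₁, cos δ − sin φ₁ sin φ₂) = 45.41735°

45.417°E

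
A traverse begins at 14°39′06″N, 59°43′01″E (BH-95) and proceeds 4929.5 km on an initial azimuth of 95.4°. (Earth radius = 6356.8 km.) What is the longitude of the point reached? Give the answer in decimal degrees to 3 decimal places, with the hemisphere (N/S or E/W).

104.285°E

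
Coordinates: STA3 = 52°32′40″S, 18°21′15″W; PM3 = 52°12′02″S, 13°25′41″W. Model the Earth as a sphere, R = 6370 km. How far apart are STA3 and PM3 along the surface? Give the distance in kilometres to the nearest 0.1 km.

336.5 km

STA3: φ = -52.54444°, λ = -18.35417°
PM3: φ = -52.20056°, λ = -13.42806°
Δφ = 0.3439°,  Δλ = 4.9261°
a = sin²(Δφ/2) + cos φ₁ cos φ₂ sin²(Δλ/2) = 0.000697
c = 2·arcsin(√a) = 0.052823 rad = 3.0265°
d = R·c = 6370 × 0.052823 = 336.5 km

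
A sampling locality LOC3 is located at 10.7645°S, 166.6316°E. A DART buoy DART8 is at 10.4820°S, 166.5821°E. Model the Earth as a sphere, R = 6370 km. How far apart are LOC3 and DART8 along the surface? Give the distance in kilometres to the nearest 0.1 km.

Δφ = 0.2825°,  Δλ = -0.0495°
a = sin²(Δφ/2) + cos φ₁ cos φ₂ sin²(Δλ/2) = 0.000006
c = 2·arcsin(√a) = 0.005003 rad = 0.2867°
d = R·c = 6370 × 0.005003 = 31.9 km

31.9 km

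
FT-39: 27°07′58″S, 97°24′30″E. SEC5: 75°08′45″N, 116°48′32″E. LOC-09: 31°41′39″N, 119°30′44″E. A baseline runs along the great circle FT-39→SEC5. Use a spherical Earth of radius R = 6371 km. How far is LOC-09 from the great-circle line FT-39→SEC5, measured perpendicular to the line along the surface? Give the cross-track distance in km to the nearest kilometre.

FT-39: φ = -27.13278°, λ = +97.40833°
SEC5: φ = +75.14583°, λ = +116.80889°
LOC-09: φ = +31.69417°, λ = +119.51222°
δ₁₃ = central angle FT-39→LOC-09 = 1.090580 rad  (haversine)
θ₁₃ = bearing FT-39→LOC-09 = 21.162°,  θ₁₂ = bearing FT-39→SEC5 = 5.015°
dₓₜ = R·arcsin(sin δ₁₃ · sin(θ₁₃ − θ₁₂)) = 6371·arcsin(0.88690·sin(16.147°)) = 1587.787 km
|dₓₜ| = 1587.787 km

1588 km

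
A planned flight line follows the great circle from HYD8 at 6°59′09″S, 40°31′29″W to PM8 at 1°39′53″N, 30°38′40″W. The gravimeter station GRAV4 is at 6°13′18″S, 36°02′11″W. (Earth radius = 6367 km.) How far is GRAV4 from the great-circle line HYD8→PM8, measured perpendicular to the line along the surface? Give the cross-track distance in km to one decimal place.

262.0 km

HYD8: φ = -6.98583°, λ = -40.52472°
PM8: φ = +1.66472°, λ = -30.64444°
GRAV4: φ = -6.22167°, λ = -36.03639°
δ₁₃ = central angle HYD8→GRAV4 = 0.078950 rad  (haversine)
θ₁₃ = bearing HYD8→GRAV4 = 80.538°,  θ₁₂ = bearing HYD8→PM8 = 49.094°
dₓₜ = R·arcsin(sin δ₁₃ · sin(θ₁₃ − θ₁₂)) = 6367·arcsin(0.07887·sin(31.444°)) = 262.027 km
|dₓₜ| = 262.027 km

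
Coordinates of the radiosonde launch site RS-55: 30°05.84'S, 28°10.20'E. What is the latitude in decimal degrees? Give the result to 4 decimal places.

30.0973°S

30° + 5.84′/60 = 30 + 0.09733 = 30.0973°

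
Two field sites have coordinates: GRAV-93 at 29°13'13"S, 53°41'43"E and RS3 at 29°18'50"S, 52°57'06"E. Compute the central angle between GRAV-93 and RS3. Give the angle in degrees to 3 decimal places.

GRAV-93: φ = -29.22028°, λ = +53.69528°
RS3: φ = -29.31389°, λ = +52.95167°
Δφ = -0.0936°,  Δλ = -0.7436°
a = sin²(Δφ/2) + cos φ₁ cos φ₂ sin²(Δλ/2) = 0.000033
c = 2·arcsin(√a) = 0.011439 rad = 0.6554°

0.655°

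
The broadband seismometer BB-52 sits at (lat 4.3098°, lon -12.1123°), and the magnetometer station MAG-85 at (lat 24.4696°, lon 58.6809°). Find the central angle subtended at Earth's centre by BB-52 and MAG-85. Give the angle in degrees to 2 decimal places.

Δφ = 20.1598°,  Δλ = 70.7932°
a = sin²(Δφ/2) + cos φ₁ cos φ₂ sin²(Δλ/2) = 0.335144
c = 2·arcsin(√a) = 1.234799 rad = 70.7488°

70.75°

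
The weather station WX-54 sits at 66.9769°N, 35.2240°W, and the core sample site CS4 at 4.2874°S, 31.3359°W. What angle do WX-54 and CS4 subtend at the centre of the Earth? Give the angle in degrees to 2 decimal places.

71.32°

Δφ = -71.2643°,  Δλ = 3.8881°
a = sin²(Δφ/2) + cos φ₁ cos φ₂ sin²(Δλ/2) = 0.339847
c = 2·arcsin(√a) = 1.244744 rad = 71.3186°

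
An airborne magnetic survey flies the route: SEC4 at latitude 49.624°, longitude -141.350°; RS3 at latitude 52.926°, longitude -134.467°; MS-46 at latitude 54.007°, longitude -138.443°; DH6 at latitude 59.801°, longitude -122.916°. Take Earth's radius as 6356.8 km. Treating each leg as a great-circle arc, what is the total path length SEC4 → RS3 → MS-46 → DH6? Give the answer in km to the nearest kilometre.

2025 km

SEC4→RS3: c = 0.094637 rad, d = 601.59 km
RS3→MS-46: c = 0.045406 rad, d = 288.64 km
MS-46→DH6: c = 0.178547 rad, d = 1134.98 km
Total = 601.59 + 288.64 + 1134.98 = 2025.21 km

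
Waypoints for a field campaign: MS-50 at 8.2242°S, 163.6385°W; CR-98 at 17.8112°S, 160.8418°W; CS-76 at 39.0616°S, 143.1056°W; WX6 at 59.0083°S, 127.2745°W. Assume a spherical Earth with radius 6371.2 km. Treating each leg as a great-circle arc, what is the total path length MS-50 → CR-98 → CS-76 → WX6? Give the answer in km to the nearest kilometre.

MS-50→CR-98: c = 0.173934 rad, d = 1108.17 km
CR-98→CS-76: c = 0.458159 rad, d = 2919.03 km
CS-76→WX6: c = 0.390167 rad, d = 2485.83 km
Total = 1108.17 + 2919.03 + 2485.83 = 6513.03 km

6513 km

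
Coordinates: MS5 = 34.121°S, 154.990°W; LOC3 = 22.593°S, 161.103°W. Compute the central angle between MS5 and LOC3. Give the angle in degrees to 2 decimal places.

12.71°

Δφ = 11.5280°,  Δλ = -6.1130°
a = sin²(Δφ/2) + cos φ₁ cos φ₂ sin²(Δλ/2) = 0.012259
c = 2·arcsin(√a) = 0.221900 rad = 12.7139°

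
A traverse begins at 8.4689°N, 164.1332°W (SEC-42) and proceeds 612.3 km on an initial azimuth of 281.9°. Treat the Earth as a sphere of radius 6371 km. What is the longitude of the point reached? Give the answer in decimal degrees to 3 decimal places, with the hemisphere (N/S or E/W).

δ = d/R = 612.3/6371 = 0.096107 rad
φ₂ = arcsin(sin φ₁ cos δ + cos φ₁ sin δ cos θ)
   = arcsin(0.14727·0.99539 + 0.98910·0.09596·0.20620) = 9.56488°
λ₂ = λ₁ + atan2(sin θ sin δ cos φ₁, cos δ − sin φ₁ sin φ₂) = -169.59724°

169.597°W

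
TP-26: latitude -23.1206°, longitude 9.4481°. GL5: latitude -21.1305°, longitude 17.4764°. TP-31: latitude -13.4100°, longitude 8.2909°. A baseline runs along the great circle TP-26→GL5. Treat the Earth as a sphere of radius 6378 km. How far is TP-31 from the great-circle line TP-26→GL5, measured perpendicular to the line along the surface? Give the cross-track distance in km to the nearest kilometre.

1080 km

δ₁₃ = central angle TP-26→TP-31 = 0.170560 rad  (haversine)
θ₁₃ = bearing TP-26→TP-31 = 353.354°,  θ₁₂ = bearing TP-26→GL5 = 76.558°
dₓₜ = R·arcsin(sin δ₁₃ · sin(θ₁₃ − θ₁₂)) = 6378·arcsin(0.16973·sin(276.796°)) = -1080.115 km
|dₓₜ| = 1080.115 km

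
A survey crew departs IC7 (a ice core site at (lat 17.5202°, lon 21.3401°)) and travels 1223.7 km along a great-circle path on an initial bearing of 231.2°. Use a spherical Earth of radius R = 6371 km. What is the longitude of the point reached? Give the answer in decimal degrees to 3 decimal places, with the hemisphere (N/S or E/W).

12.639°E

δ = d/R = 1223.7/6371 = 0.192073 rad
φ₂ = arcsin(sin φ₁ cos δ + cos φ₁ sin δ cos θ)
   = arcsin(0.30104·0.98161 + 0.95361·0.19089·-0.62660) = 10.45362°
λ₂ = λ₁ + atan2(sin θ sin δ cos φ₁, cos δ − sin φ₁ sin φ₂) = 12.63885°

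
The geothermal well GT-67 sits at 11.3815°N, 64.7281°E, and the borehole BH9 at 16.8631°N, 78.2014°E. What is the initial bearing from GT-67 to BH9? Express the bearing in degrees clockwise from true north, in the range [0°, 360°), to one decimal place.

Δλ = 13.4733°
y = sin Δλ · cos φ₂ = 0.222974
x = cos φ₁ sin φ₂ − sin φ₁ cos φ₂ cos Δλ = 0.100724
θ = atan2(y, x) = 65.6899° → 65.6899° (mod 360°)

65.7°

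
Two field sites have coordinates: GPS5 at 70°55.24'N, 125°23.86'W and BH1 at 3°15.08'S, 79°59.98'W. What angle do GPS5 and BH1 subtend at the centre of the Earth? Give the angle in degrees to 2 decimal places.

79.89°

GPS5: φ = +70.92067°, λ = -125.39767°
BH1: φ = -3.25133°, λ = -79.99967°
Δφ = -74.1720°,  Δλ = 45.3980°
a = sin²(Δφ/2) + cos φ₁ cos φ₂ sin²(Δλ/2) = 0.412222
c = 2·arcsin(√a) = 1.394326 rad = 79.8890°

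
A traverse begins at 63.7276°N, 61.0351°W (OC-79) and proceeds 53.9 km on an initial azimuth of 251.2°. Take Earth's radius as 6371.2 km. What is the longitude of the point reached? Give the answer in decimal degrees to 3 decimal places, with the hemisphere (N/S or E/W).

62.066°W

δ = d/R = 53.9/6371.2 = 0.008460 rad
φ₂ = arcsin(sin φ₁ cos δ + cos φ₁ sin δ cos θ)
   = arcsin(0.89670·0.99996 + 0.44264·0.00846·-0.32227) = 63.56769°
λ₂ = λ₁ + atan2(sin θ sin δ cos φ₁, cos δ − sin φ₁ sin φ₂) = -62.06596°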